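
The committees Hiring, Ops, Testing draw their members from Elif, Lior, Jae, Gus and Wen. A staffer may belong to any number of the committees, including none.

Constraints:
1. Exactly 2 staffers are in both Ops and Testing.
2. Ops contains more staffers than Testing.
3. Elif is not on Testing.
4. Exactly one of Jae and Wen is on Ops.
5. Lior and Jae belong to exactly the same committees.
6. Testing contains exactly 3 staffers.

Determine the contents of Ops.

From (3): Elif ∉ Testing.
Suppose Elif ∉ Ops: no assignment then satisfies all the clues, so Elif ∈ Ops.

Ops = {Elif, Gus, Jae, Lior}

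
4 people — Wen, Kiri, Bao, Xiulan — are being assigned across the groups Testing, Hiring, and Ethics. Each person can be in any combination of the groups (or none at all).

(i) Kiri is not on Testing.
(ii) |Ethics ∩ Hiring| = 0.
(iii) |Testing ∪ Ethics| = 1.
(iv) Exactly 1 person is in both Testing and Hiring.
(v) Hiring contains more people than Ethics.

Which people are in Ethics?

From (i): Kiri ∉ Testing.
Suppose Wen ∈ Ethics: no assignment then satisfies all the clues, so Wen ∉ Ethics.

Ethics = {}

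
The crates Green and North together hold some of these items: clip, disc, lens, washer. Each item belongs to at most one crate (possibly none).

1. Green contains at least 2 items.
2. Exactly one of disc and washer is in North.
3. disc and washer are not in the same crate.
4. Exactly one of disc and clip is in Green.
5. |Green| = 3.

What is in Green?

Green = {clip, lens, washer}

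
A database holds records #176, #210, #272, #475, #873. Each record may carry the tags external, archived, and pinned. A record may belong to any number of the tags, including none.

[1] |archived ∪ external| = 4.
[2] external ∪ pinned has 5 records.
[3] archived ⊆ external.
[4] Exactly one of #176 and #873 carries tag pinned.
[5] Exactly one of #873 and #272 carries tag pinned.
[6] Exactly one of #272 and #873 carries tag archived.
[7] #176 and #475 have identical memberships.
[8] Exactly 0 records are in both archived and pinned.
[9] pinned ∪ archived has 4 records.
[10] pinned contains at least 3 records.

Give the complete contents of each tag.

external = {#176, #210, #475, #873}; archived = {#873}; pinned = {#176, #272, #475}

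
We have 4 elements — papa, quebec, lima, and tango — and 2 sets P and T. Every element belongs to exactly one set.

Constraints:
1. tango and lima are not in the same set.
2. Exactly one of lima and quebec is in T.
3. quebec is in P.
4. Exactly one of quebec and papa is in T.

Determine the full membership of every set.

P = {quebec, tango}; T = {lima, papa}

From (3): quebec ∈ P.
(2) (exactly one): lima ∈ T.
(4) (exactly one): papa ∈ T.
(1): tango ∉ T.
Only one set left: tango ∈ P.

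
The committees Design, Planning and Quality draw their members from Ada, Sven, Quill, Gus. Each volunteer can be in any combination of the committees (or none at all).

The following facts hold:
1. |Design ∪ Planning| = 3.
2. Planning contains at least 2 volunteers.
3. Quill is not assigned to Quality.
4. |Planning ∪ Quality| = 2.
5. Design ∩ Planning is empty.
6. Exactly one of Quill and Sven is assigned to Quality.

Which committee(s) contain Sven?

Sven: Planning, Quality

From (3): Quill ∉ Quality.
(6) (exactly one): Sven ∈ Quality.
Suppose Sven ∈ Design: no assignment then satisfies all the clues, so Sven ∉ Design.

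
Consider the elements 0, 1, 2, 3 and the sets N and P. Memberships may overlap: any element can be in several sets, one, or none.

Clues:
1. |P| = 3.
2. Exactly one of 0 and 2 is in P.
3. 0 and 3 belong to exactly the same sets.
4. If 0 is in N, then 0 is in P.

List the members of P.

P = {0, 1, 3}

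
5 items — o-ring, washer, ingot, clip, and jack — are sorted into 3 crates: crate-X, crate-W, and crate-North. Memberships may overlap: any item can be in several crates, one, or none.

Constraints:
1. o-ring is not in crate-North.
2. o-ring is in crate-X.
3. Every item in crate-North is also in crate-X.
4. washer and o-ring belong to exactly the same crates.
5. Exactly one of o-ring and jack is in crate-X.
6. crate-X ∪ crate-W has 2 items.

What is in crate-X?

crate-X = {o-ring, washer}

From (1): o-ring ∉ crate-North.
From (2): o-ring ∈ crate-X.
(4): washer matches o-ring: washer ∈ crate-X.
(4): washer matches o-ring: washer ∉ crate-North.
(5) (exactly one): jack ∉ crate-X.
(3) contrapositive: jack ∉ crate-North.
Suppose ingot ∈ crate-X: no assignment then satisfies all the clues, so ingot ∉ crate-X.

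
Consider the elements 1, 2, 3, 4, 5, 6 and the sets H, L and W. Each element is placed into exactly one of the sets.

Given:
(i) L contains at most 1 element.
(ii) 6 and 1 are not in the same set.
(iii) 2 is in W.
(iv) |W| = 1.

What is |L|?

1

From (iii): 2 ∈ W.
(iv): W already has 1, so the rest are out.
Suppose 3 ∉ H: no assignment then satisfies all the clues, so 3 ∈ H.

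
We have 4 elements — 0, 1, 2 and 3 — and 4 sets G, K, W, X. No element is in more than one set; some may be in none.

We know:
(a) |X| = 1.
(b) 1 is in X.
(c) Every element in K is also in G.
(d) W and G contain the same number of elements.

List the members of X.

X = {1}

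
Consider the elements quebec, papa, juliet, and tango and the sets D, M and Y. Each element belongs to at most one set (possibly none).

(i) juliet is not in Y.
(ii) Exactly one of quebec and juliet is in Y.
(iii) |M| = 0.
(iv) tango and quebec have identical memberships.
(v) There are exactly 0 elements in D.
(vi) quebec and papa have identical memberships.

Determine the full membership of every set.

From (i): juliet ∉ Y.
(ii) (exactly one): quebec ∈ Y.
(iii): M already has 0, so the rest are out.
(iv): tango matches quebec: tango ∉ D.
(iv): tango matches quebec: tango ∈ Y.
(v): D already has 0, so the rest are out.
(vi): papa matches quebec: papa ∈ Y.

D = {}; M = {}; Y = {papa, quebec, tango}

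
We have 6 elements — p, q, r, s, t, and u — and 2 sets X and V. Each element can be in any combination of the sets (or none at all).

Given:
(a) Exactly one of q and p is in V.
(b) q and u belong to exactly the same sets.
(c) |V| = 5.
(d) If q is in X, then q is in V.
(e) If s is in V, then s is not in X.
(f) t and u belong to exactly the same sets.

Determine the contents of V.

V = {q, r, s, t, u}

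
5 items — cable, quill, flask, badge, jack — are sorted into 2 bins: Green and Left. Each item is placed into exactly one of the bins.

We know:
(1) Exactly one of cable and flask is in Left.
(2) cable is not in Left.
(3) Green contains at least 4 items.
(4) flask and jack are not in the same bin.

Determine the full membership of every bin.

Green = {badge, cable, jack, quill}; Left = {flask}

From (2): cable ∉ Left.
(1) (exactly one): flask ∈ Left.
(3): only 4 candidates remain for Green, so all are in.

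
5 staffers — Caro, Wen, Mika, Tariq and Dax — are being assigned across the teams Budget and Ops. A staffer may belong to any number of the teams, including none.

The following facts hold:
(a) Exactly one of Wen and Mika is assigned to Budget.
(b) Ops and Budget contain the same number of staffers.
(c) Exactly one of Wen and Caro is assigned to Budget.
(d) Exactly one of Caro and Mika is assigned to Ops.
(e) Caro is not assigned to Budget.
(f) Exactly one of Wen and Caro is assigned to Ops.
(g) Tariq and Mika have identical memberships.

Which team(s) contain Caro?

Caro: Ops

From (e): Caro ∉ Budget.
(c) (exactly one): Wen ∈ Budget.
(a) (exactly one): Mika ∉ Budget.
(g): Tariq matches Mika: Tariq ∉ Budget.
Suppose Caro ∉ Ops: no assignment then satisfies all the clues, so Caro ∈ Ops.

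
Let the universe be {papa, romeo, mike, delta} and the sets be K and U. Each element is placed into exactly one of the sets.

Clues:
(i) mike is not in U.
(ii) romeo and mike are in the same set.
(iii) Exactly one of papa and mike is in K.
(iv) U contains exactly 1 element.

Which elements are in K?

K = {delta, mike, romeo}

From (i): mike ∉ U.
(ii): romeo matches mike: romeo ∉ U.
Only one set left: romeo ∈ K.
Only one set left: mike ∈ K.
(iii) (exactly one): papa ∉ K.
Only one set left: papa ∈ U.
(iv): U already has 1, so the rest are out.
Only one set left: delta ∈ K.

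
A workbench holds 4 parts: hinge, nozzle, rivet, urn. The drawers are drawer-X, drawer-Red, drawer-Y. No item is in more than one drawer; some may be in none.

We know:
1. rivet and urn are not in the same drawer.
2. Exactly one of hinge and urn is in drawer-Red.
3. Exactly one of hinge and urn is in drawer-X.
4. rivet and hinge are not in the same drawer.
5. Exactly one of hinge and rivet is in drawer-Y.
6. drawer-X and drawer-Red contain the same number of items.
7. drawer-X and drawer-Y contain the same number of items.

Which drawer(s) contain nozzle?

nozzle: none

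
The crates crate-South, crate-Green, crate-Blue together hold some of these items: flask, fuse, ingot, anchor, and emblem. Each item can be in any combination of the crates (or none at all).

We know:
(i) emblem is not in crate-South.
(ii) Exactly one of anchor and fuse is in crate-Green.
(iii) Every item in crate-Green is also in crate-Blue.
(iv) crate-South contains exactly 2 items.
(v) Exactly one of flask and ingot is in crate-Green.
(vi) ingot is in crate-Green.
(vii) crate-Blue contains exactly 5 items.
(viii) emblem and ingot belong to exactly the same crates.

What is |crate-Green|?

3

From (i): emblem ∉ crate-South.
From (vi): ingot ∈ crate-Green.
(iii) with ingot ∈ crate-Green: ingot ∈ crate-Blue.
(v) (exactly one): flask ∉ crate-Green.
(vii): only 5 candidates remain for crate-Blue, so all are in.
(viii): ingot matches emblem: ingot ∉ crate-South.
(viii): emblem matches ingot: emblem ∈ crate-Green.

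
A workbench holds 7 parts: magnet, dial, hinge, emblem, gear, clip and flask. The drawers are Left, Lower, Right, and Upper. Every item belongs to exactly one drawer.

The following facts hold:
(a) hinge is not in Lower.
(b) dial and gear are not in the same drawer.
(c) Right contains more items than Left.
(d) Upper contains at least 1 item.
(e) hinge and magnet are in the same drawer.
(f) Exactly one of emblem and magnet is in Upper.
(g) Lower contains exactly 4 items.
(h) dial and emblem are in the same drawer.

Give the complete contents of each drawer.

Left = {}; Lower = {clip, dial, emblem, flask}; Right = {gear}; Upper = {hinge, magnet}

From (a): hinge ∉ Lower.
(e): magnet matches hinge: magnet ∉ Lower.
Suppose magnet ∈ Left: no assignment then satisfies all the clues, so magnet ∉ Left.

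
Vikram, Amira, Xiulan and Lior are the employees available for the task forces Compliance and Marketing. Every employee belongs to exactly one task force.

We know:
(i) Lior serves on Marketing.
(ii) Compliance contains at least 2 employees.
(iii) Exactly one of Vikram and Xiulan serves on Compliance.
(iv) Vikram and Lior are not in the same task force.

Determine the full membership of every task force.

Compliance = {Amira, Vikram}; Marketing = {Lior, Xiulan}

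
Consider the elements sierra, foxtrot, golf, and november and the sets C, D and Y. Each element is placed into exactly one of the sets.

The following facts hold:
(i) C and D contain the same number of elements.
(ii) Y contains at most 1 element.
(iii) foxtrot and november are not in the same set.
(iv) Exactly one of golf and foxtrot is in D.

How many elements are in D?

2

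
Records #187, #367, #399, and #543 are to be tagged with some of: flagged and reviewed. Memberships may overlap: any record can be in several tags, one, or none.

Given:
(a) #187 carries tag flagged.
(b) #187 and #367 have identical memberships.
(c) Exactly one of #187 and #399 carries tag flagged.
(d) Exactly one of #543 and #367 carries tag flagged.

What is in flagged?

flagged = {#187, #367}

From (a): #187 ∈ flagged.
(b): #367 matches #187: #367 ∈ flagged.
(c) (exactly one): #399 ∉ flagged.
(d) (exactly one): #543 ∉ flagged.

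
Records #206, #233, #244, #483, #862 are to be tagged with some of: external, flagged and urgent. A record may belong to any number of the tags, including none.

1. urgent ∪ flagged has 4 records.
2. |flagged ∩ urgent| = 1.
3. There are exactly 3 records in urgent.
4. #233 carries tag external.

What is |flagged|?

2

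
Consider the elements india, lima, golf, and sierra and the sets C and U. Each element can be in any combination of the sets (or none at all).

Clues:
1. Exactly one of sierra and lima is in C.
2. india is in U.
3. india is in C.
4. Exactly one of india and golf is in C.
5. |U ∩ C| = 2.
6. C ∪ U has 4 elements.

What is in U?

U = {golf, india, lima, sierra}

From (2): india ∈ U.
From (3): india ∈ C.
(4) (exactly one): golf ∉ C.
Suppose lima ∉ U: no assignment then satisfies all the clues, so lima ∈ U.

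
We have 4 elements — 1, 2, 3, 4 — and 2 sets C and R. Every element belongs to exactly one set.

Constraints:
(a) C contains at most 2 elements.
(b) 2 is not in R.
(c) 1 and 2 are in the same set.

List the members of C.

From (b): 2 ∉ R.
(c): 1 matches 2: 1 ∉ R.
Only one set left: 1 ∈ C.
Only one set left: 2 ∈ C.
(a): C already has 2, so the rest are out.
Only one set left: 3 ∈ R.
Only one set left: 4 ∈ R.

C = {1, 2}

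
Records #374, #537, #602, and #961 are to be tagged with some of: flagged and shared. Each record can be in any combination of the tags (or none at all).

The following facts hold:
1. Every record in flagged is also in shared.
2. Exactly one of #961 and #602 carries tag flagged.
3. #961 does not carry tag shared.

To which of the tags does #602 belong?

#602: flagged, shared

From (3): #961 ∉ shared.
(1) contrapositive: #961 ∉ flagged.
(2) (exactly one): #602 ∈ flagged.
(1) with #602 ∈ flagged: #602 ∈ shared.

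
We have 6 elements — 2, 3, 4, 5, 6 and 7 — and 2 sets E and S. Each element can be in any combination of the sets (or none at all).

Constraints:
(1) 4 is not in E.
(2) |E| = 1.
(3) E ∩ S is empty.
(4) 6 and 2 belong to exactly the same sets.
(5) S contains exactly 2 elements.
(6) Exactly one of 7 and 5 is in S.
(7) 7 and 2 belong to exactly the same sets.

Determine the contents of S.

S = {4, 5}

From (1): 4 ∉ E.
Suppose 2 ∈ S: no assignment then satisfies all the clues, so 2 ∉ S.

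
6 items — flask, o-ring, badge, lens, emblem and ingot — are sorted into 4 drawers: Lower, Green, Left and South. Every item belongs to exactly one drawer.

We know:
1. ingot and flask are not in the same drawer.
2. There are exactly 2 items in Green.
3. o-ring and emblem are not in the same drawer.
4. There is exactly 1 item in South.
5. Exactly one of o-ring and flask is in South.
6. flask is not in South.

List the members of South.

From (6): flask ∉ South.
(5) (exactly one): o-ring ∈ South.
(3): emblem ∉ South.
(4): South already has 1, so the rest are out.

South = {o-ring}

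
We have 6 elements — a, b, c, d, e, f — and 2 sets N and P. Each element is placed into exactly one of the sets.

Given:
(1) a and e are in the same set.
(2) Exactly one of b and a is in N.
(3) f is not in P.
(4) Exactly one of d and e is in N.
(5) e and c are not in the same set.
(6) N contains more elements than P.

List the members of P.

P = {a, e}

From (3): f ∉ P.
Only one set left: f ∈ N.
Suppose a ∉ P: no assignment then satisfies all the clues, so a ∈ P.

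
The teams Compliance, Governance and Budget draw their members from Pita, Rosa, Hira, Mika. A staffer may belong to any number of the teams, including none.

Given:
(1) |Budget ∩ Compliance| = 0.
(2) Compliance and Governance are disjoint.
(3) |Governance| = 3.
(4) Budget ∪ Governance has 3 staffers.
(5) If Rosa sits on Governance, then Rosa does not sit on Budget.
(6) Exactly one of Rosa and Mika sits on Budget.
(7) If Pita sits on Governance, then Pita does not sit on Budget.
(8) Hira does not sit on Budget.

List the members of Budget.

Budget = {Mika}

From (8): Hira ∉ Budget.
Suppose Pita ∈ Budget: no assignment then satisfies all the clues, so Pita ∉ Budget.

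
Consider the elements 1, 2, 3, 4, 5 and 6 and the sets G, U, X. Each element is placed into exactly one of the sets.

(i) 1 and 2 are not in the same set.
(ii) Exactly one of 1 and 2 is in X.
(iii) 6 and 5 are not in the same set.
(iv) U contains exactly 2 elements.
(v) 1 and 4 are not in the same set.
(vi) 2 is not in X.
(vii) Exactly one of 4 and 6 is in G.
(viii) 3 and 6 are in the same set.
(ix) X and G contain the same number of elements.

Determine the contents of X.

X = {1, 5}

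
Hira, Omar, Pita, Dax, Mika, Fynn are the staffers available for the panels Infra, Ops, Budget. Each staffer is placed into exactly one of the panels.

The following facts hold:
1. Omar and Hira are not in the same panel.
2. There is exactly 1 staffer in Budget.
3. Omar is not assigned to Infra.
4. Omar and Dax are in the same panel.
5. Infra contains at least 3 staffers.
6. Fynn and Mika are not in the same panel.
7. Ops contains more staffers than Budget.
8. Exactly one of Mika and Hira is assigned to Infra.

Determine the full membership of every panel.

Infra = {Fynn, Hira, Pita}; Ops = {Dax, Omar}; Budget = {Mika}

From (3): Omar ∉ Infra.
(4): Dax matches Omar: Dax ∉ Infra.
Suppose Hira ∉ Infra: no assignment then satisfies all the clues, so Hira ∈ Infra.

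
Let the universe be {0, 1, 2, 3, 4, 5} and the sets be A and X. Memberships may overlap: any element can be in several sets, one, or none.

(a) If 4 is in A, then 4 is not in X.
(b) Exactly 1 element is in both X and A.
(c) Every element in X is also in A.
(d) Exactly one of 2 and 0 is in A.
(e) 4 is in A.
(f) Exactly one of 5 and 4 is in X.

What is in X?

From (e): 4 ∈ A.
(a): 4 ∉ X.
(f) (exactly one): 5 ∈ X.
(c) with 5 ∈ X: 5 ∈ A.
Suppose 0 ∈ X: no assignment then satisfies all the clues, so 0 ∉ X.

X = {5}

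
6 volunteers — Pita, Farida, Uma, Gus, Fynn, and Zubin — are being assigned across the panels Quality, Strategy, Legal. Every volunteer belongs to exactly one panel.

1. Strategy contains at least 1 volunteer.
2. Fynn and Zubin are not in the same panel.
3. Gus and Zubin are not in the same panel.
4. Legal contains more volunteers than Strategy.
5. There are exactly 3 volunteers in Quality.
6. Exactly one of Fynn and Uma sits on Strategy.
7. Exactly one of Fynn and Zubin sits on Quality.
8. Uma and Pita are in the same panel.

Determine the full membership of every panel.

Quality = {Pita, Uma, Zubin}; Strategy = {Fynn}; Legal = {Farida, Gus}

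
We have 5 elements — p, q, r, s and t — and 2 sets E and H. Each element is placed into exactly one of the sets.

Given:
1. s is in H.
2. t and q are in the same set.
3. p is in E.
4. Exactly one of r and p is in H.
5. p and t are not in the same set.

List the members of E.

From (1): s ∈ H.
From (3): p ∈ E.
(4) (exactly one): r ∈ H.
(5): t ∉ E.
Only one set left: t ∈ H.
(2): q matches t: q ∉ E.
(2): q matches t: q ∈ H.

E = {p}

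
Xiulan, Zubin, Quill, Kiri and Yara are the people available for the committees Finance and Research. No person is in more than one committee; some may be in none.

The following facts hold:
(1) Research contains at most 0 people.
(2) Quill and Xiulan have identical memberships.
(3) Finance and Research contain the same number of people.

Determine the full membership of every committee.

Finance = {}; Research = {}

(1): Research already has 0, so the rest are out.
Suppose Xiulan ∈ Finance: no assignment then satisfies all the clues, so Xiulan ∉ Finance.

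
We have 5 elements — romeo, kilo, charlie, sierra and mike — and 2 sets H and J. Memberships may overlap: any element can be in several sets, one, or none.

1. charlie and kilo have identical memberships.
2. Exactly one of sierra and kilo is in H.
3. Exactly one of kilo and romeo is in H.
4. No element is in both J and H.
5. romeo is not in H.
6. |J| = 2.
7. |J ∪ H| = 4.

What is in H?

From (5): romeo ∉ H.
(3) (exactly one): kilo ∈ H.
(4) (disjoint): kilo ∉ J.
(1): charlie matches kilo: charlie ∈ H.
(1): charlie matches kilo: charlie ∉ J.
(2) (exactly one): sierra ∉ H.
Suppose mike ∈ H: no assignment then satisfies all the clues, so mike ∉ H.

H = {charlie, kilo}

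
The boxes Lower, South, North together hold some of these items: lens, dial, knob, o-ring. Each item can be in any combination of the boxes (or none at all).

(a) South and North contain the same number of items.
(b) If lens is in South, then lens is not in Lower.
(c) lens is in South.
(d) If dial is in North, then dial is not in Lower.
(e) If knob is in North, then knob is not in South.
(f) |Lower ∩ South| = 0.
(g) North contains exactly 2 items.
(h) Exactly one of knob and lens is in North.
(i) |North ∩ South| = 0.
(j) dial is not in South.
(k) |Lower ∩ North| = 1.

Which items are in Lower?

Lower = {knob}

From (c): lens ∈ South.
From (j): dial ∉ South.
(b): lens ∉ Lower.
Suppose dial ∈ Lower: no assignment then satisfies all the clues, so dial ∉ Lower.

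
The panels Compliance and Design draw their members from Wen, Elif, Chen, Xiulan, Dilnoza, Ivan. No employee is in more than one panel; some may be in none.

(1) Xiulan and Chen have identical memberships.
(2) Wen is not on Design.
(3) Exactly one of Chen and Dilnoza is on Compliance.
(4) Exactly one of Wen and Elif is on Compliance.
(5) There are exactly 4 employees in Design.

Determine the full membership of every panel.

Compliance = {Dilnoza, Wen}; Design = {Chen, Elif, Ivan, Xiulan}

From (2): Wen ∉ Design.
Suppose Wen ∉ Compliance: no assignment then satisfies all the clues, so Wen ∈ Compliance.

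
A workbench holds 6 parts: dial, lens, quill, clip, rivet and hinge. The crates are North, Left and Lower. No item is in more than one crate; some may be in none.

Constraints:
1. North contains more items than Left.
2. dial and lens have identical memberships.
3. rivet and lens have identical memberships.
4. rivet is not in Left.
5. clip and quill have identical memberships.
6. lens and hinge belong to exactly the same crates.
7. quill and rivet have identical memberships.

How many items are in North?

6

From (4): rivet ∉ Left.
(3): lens matches rivet: lens ∉ Left.
(6): hinge matches lens: hinge ∉ Left.
(7): quill matches rivet: quill ∉ Left.
(2): dial matches lens: dial ∉ Left.
(5): clip matches quill: clip ∉ Left.
Suppose dial ∉ North: no assignment then satisfies all the clues, so dial ∈ North.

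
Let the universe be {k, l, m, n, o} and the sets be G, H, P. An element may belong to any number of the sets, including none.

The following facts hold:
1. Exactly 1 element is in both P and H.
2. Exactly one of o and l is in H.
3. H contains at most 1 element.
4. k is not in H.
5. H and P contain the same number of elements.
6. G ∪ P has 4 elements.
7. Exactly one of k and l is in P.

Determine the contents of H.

H = {l}

From (4): k ∉ H.
Suppose l ∉ H: no assignment then satisfies all the clues, so l ∈ H.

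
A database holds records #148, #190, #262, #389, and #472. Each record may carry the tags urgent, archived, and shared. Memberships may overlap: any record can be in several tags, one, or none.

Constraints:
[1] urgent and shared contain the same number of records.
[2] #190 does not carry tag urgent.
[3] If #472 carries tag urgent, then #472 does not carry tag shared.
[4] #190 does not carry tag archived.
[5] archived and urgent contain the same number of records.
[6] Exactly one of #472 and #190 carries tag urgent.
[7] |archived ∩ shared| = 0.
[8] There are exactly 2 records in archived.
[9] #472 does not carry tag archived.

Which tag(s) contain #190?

From (2): #190 ∉ urgent.
From (4): #190 ∉ archived.
From (9): #472 ∉ archived.
(6) (exactly one): #472 ∈ urgent.
(3): #472 ∉ shared.
Suppose #190 ∉ shared: no assignment then satisfies all the clues, so #190 ∈ shared.

#190: shared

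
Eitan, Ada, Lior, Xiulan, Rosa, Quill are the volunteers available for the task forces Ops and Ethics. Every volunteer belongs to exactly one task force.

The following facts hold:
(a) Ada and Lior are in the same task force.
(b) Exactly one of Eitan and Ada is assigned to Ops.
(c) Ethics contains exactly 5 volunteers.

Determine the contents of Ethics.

Ethics = {Ada, Lior, Quill, Rosa, Xiulan}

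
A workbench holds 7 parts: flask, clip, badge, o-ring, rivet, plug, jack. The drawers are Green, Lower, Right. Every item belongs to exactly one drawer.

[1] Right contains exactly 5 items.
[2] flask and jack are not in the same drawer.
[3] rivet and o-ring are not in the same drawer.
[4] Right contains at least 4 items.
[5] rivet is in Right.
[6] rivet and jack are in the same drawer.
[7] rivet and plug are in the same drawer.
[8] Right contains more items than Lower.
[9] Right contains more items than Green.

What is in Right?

Right = {badge, clip, jack, plug, rivet}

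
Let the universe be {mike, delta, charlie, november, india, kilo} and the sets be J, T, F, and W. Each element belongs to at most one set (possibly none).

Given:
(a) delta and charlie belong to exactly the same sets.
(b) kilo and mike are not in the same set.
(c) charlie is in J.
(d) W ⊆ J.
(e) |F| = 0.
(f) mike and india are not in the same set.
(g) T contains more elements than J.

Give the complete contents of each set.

J = {charlie, delta}; T = {india, kilo, november}; F = {}; W = {}

From (c): charlie ∈ J.
(a): delta matches charlie: delta ∈ J.
(e): F already has 0, so the rest are out.
Suppose mike ∈ J: no assignment then satisfies all the clues, so mike ∉ J.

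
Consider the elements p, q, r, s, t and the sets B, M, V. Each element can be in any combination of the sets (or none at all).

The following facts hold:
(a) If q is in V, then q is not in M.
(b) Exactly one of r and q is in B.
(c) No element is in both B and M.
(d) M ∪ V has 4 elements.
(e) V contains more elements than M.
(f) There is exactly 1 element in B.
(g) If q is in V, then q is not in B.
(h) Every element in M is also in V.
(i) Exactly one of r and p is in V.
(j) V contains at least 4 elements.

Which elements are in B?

B = {r}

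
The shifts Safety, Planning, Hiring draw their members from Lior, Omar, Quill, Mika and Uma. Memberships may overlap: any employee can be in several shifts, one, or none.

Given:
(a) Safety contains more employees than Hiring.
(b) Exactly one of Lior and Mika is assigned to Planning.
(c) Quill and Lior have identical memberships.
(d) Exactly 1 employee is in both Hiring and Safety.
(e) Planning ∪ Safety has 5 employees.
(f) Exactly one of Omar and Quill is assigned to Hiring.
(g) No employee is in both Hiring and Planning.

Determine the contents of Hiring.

Hiring = {Omar}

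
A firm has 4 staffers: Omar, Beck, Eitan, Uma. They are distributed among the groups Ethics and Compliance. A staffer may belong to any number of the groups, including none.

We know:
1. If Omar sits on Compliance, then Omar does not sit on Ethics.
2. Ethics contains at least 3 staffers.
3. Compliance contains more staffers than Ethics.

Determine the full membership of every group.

Ethics = {Beck, Eitan, Uma}; Compliance = {Beck, Eitan, Omar, Uma}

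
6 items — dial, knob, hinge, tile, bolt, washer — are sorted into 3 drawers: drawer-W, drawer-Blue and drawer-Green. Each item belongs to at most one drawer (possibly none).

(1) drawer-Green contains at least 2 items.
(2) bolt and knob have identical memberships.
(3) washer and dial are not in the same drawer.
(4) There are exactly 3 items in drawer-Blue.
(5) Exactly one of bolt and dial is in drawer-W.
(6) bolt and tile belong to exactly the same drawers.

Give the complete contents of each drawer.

drawer-W = {dial}; drawer-Blue = {bolt, knob, tile}; drawer-Green = {hinge, washer}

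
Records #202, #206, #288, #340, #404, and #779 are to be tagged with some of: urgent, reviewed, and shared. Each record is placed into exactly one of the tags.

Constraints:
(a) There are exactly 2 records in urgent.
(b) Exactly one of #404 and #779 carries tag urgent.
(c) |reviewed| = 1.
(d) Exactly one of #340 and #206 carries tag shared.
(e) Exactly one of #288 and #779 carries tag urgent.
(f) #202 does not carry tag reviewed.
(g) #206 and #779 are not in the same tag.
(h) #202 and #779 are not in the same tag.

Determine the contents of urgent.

urgent = {#340, #779}

From (f): #202 ∉ reviewed.
Suppose #202 ∈ urgent: no assignment then satisfies all the clues, so #202 ∉ urgent.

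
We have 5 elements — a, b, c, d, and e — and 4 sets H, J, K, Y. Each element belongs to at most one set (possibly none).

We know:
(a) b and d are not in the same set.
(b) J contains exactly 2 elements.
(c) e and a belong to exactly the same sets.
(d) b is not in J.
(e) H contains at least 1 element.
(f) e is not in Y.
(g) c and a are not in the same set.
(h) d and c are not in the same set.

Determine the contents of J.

J = {a, e}

From (d): b ∉ J.
From (f): e ∉ Y.
(c): a matches e: a ∉ Y.
Suppose a ∉ J: no assignment then satisfies all the clues, so a ∈ J.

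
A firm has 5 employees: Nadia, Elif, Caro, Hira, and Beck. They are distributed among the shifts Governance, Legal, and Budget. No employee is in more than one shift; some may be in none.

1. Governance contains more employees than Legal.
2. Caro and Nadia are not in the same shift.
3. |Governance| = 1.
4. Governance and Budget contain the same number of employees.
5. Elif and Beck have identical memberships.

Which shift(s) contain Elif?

Elif: none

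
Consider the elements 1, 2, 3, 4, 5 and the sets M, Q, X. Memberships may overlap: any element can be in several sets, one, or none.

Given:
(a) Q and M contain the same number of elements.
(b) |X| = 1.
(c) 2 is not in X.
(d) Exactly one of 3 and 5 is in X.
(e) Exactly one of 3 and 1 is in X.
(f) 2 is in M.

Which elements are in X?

X = {3}

From (c): 2 ∉ X.
From (f): 2 ∈ M.
Suppose 1 ∈ X: no assignment then satisfies all the clues, so 1 ∉ X.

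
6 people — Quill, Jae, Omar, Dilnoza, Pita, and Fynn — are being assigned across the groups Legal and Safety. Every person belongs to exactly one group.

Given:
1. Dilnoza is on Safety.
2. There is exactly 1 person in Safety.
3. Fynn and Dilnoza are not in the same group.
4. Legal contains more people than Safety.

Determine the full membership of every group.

Legal = {Fynn, Jae, Omar, Pita, Quill}; Safety = {Dilnoza}

From (1): Dilnoza ∈ Safety.
(2): Safety already has 1, so the rest are out.
Only one group left: Quill ∈ Legal.
Only one group left: Jae ∈ Legal.
Only one group left: Omar ∈ Legal.
Only one group left: Pita ∈ Legal.
Only one group left: Fynn ∈ Legal.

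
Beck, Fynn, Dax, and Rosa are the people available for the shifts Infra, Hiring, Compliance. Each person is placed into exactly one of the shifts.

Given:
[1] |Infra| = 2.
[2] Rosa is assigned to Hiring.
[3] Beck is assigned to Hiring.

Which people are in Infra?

From (2): Rosa ∈ Hiring.
From (3): Beck ∈ Hiring.
(1): only 2 candidates remain for Infra, so all are in.

Infra = {Dax, Fynn}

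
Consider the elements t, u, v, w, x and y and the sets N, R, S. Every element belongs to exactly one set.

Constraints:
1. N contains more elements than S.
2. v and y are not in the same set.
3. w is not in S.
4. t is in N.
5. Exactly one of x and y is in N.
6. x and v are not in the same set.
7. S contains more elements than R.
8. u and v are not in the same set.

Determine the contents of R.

R = {v}

From (3): w ∉ S.
From (4): t ∈ N.
Suppose u ∈ R: no assignment then satisfies all the clues, so u ∉ R.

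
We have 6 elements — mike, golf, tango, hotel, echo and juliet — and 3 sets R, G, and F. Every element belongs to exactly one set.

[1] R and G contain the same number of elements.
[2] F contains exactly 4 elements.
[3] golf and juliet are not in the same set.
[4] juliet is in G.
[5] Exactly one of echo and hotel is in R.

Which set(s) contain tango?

tango: F

From (4): juliet ∈ G.
(3): golf ∉ G.
Suppose tango ∈ R: no assignment then satisfies all the clues, so tango ∉ R.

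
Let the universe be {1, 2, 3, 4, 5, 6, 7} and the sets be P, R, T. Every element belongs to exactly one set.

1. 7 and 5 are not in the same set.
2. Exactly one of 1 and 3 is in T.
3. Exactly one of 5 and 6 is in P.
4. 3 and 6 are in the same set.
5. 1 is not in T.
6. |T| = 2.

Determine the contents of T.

T = {3, 6}

From (5): 1 ∉ T.
(2) (exactly one): 3 ∈ T.
(4): 6 matches 3: 6 ∉ P.
(4): 6 matches 3: 6 ∉ R.
(4): 6 matches 3: 6 ∈ T.
(6): T already has 2, so the rest are out.
(3) (exactly one): 5 ∈ P.
(1): 7 ∉ P.
Only one set left: 7 ∈ R.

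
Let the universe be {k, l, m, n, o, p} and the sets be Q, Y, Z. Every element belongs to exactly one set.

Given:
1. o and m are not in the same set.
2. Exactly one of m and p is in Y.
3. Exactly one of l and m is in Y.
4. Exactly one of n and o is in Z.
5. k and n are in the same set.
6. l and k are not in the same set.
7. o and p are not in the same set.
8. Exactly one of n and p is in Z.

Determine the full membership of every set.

Q = {o}; Y = {l, p}; Z = {k, m, n}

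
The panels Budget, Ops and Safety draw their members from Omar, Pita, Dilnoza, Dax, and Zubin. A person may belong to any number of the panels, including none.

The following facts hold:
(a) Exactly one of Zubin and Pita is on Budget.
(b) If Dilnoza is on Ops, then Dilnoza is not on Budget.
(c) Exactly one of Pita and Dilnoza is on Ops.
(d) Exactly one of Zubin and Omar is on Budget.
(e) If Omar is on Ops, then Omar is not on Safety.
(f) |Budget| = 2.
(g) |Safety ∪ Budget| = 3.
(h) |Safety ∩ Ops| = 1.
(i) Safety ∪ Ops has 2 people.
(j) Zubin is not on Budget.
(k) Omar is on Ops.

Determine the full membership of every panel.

Budget = {Omar, Pita}; Ops = {Dilnoza, Omar}; Safety = {Dilnoza}

From (j): Zubin ∉ Budget.
From (k): Omar ∈ Ops.
(a) (exactly one): Pita ∈ Budget.
(d) (exactly one): Omar ∈ Budget.
(e): Omar ∉ Safety.
(f): Budget already has 2, so the rest are out.
Suppose Pita ∈ Ops: no assignment then satisfies all the clues, so Pita ∉ Ops.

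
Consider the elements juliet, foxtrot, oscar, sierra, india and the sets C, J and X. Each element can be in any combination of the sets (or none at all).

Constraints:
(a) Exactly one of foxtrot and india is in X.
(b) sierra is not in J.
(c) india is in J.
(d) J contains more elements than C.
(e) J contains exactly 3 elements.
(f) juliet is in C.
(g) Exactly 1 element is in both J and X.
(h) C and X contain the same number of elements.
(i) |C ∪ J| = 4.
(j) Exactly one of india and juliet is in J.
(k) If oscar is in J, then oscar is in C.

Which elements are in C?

C = {juliet, oscar}

From (b): sierra ∉ J.
From (c): india ∈ J.
From (f): juliet ∈ C.
(j) (exactly one): juliet ∉ J.
(e): only 3 candidates remain for J, so all are in.
(k): oscar ∈ C.
Suppose foxtrot ∈ C: no assignment then satisfies all the clues, so foxtrot ∉ C.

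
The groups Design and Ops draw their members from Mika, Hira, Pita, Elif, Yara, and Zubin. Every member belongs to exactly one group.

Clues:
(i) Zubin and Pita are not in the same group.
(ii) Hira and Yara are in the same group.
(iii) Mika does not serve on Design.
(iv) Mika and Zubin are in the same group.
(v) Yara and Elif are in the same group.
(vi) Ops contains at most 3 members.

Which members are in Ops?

Ops = {Mika, Zubin}

From (iii): Mika ∉ Design.
(iv): Zubin matches Mika: Zubin ∉ Design.
Only one group left: Mika ∈ Ops.
Only one group left: Zubin ∈ Ops.
(i): Pita ∉ Ops.
Only one group left: Pita ∈ Design.
Suppose Hira ∈ Ops: no assignment then satisfies all the clues, so Hira ∉ Ops.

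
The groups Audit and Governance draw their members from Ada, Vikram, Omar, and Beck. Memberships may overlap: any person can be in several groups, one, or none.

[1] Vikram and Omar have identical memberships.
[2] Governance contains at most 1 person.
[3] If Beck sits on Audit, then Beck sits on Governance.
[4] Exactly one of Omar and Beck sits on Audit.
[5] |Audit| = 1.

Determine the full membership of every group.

Audit = {Beck}; Governance = {Beck}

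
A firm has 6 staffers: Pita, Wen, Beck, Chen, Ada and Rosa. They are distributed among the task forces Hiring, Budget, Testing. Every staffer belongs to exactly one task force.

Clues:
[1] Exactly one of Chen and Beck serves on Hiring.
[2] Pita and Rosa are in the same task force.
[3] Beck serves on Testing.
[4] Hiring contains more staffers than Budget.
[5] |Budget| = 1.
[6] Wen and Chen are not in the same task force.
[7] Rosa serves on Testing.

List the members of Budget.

Budget = {Wen}

From (3): Beck ∈ Testing.
From (7): Rosa ∈ Testing.
(1) (exactly one): Chen ∈ Hiring.
(2): Pita matches Rosa: Pita ∉ Hiring.
(2): Pita matches Rosa: Pita ∉ Budget.
(2): Pita matches Rosa: Pita ∈ Testing.
(6): Wen ∉ Hiring.
Suppose Wen ∉ Budget: no assignment then satisfies all the clues, so Wen ∈ Budget.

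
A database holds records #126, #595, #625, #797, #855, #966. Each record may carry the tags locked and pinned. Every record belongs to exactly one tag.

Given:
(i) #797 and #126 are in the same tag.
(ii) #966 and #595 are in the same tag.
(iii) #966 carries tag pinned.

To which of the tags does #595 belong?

#595: pinned

From (iii): #966 ∈ pinned.
(ii): #595 matches #966: #595 ∉ locked.
(ii): #595 matches #966: #595 ∈ pinned.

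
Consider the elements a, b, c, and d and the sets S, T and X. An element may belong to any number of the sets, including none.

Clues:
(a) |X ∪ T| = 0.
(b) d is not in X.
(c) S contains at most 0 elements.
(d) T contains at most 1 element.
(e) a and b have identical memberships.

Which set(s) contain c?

c: none

From (b): d ∉ X.
(c): S already has 0, so the rest are out.
Suppose c ∈ T: no assignment then satisfies all the clues, so c ∉ T.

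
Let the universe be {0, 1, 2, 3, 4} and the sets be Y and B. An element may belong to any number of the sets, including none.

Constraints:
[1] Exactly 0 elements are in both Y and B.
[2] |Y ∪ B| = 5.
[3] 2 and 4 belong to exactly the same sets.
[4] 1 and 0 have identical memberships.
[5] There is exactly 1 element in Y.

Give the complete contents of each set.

Y = {3}; B = {0, 1, 2, 4}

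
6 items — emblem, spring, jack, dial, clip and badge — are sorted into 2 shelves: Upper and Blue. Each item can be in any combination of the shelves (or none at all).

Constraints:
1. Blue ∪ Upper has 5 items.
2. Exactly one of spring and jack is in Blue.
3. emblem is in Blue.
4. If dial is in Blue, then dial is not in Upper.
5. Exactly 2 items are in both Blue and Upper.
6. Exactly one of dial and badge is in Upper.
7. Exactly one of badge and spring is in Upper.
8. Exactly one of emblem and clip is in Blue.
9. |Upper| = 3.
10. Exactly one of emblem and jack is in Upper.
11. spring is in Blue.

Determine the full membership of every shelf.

Upper = {badge, clip, emblem}; Blue = {badge, dial, emblem, spring}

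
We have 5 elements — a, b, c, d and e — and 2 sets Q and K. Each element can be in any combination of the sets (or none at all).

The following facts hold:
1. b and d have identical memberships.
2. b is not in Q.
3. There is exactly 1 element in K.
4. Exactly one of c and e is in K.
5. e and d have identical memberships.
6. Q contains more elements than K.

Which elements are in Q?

From (2): b ∉ Q.
(1): d matches b: d ∉ Q.
(5): e matches d: e ∉ Q.
Suppose a ∉ Q: no assignment then satisfies all the clues, so a ∈ Q.

Q = {a, c}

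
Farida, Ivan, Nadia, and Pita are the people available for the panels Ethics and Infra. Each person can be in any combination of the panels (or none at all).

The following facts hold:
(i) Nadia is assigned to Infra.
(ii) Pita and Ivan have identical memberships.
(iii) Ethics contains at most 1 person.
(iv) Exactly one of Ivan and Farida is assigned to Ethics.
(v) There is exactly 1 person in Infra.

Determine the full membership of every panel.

Ethics = {Farida}; Infra = {Nadia}

From (i): Nadia ∈ Infra.
(v): Infra already has 1, so the rest are out.
Suppose Farida ∉ Ethics: no assignment then satisfies all the clues, so Farida ∈ Ethics.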